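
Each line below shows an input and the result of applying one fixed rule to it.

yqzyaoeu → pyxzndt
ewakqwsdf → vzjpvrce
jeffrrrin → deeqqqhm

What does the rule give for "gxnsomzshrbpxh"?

The pattern: delete the first character, then shift every letter 1 place backward in the alphabet (wrapping around).
"gxnsomzshrbpxh" → "xnsomzshrbpxh" → "wmrnlyrgqaowg".

wmrnlyrgqaowg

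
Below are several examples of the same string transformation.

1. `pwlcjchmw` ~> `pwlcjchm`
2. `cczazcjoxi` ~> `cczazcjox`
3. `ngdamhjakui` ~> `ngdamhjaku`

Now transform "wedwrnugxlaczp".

The rule is to delete the last character.
Applying that to "wedwrnugxlaczp" gives "wedwrnugxlacz".

wedwrnugxlacz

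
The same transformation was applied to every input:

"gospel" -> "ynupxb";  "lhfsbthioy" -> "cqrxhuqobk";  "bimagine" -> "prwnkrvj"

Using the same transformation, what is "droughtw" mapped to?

The rule is to swap the front and back halves of the string, then shift every letter 9 places forward in the alphabet (wrapping around).
So "droughtw" becomes "pqcfmaxd".

pqcfmaxd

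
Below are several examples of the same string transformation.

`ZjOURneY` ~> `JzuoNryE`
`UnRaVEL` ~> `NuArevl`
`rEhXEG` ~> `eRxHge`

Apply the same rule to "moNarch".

OMAnCRH

In each case the input is transformed by: swap each adjacent pair of characters (1↔2, 3↔4, ...), then flip the case of every letter.
Working it through for "moNarch": intermediate "omaNcrh", final "OMAnCRH".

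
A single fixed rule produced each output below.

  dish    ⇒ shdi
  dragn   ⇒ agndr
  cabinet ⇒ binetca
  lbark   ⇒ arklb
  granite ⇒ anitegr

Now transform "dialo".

In each case the input is transformed by: move the first 2 characters to the end (rotate left by 2).
So "dialo" becomes "alodi".

alodi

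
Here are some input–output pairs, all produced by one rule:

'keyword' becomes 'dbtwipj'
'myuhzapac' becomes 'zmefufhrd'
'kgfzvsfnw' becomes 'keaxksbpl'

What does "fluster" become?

Each output is the input with this applied: shift every letter 5 places forward in the alphabet (wrapping around), then move the first 2 characters to the end (rotate left by 2).
So "fluster" becomes "zxyjwkq".
(Check on "keyword": → "pjdbtwi" → "dbtwipj" ✓)

zxyjwkq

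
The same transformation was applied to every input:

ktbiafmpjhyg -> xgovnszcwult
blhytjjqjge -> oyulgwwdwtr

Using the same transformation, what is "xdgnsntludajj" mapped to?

kqtafagyhqnww

Each output is the input with this applied: shift every letter 13 places forward in the alphabet (wrapping around) — i.e. ROT13.
So "xdgnsntludajj" becomes "kqtafagyhqnww".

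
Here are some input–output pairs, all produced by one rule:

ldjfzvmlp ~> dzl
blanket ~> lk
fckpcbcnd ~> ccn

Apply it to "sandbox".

ab

What's happening: keep one character in every 3, starting at position 2 (positions 2nd, 5th, 8th, ...).
Applying that to "sandbox" gives "ab".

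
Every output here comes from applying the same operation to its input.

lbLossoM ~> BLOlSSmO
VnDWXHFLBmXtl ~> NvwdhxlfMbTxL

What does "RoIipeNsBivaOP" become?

OrIiEPSnIbAVpo

Rule — flip the case of every letter, then swap each adjacent pair of characters (1↔2, 3↔4, ...).
Starting from "RoIipeNsBivaOP": after the first operation, "rOiIPEnSbIVAop"; after the second, "OrIiEPSnIbAVpo".
(Check on "lbLossoM": → "LBlOSSOm" → "BLOlSSmO" ✓)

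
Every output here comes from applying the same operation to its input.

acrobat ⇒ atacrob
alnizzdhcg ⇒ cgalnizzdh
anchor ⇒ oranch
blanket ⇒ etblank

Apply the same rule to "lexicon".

onlexic

In each case the input is transformed by: move the last 2 characters to the front (rotate right by 2).
For "lexicon" the result is "onlexic".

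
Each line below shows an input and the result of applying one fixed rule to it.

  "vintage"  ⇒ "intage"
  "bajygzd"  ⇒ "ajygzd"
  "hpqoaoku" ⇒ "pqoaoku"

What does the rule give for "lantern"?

antern

What's happening: delete the first character.
Applying that to "lantern" gives "antern".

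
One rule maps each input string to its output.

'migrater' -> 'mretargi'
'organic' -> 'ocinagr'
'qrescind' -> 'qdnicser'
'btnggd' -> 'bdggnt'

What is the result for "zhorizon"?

Rule — move the first character to the end, then reverse the string.
Starting from "zhorizon": after the first operation, "horizonz"; after the second, "znoziroh".
(Check on "organic": → "rganico" → "ocinagr" ✓)

znoziroh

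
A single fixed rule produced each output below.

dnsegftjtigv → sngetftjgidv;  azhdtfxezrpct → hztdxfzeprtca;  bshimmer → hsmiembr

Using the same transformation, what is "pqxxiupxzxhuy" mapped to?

xqixpuzxhxyup

The rule is to move the first character to the end, then swap each adjacent pair of characters (1↔2, 3↔4, ...).
Doing the same to "pqxxiupxzxhuy": "xqixpuzxhxyup".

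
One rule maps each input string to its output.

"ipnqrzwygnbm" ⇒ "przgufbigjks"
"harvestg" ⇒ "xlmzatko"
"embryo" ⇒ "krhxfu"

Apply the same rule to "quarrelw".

kxepjntk

The rule is to shift every letter 7 places backward in the alphabet (wrapping around), then swap the front and back halves of the string.
Applying both steps to "quarrelw": "jntkkxep", then "kxepjntk".
(Check on "embryo": → "xfukrh" → "krhxfu" ✓)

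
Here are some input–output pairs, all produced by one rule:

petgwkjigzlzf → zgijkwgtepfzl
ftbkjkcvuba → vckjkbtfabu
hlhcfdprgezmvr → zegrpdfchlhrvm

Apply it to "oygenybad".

ynegyodab

Each output is the input with this applied: reverse the string, then move the first 3 characters to the end (rotate left by 3).
Applying both steps to "oygenybad": "dabynegyo", then "ynegyodab".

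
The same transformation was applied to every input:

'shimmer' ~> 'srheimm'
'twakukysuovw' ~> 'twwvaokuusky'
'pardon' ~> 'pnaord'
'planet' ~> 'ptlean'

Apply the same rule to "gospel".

In each case the input is transformed by: take characters alternately from the front and the back (1st, last, 2nd, 2nd-last, ...).
"gospel" → "gloesp".

gloesp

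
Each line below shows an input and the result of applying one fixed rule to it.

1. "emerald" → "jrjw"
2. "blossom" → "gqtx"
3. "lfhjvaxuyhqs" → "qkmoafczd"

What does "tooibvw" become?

The pattern: shift every letter 5 places forward in the alphabet (wrapping around), then delete the last 3 characters.
On "tooibvw": the first step gives "yttngab", and the second then gives "yttn".

yttn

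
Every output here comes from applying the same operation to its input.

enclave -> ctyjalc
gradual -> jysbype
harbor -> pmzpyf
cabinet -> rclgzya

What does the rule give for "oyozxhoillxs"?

qvjjgmfvxmwm

In each case the input is transformed by: shift every letter 2 places backward in the alphabet (wrapping around), then reverse the string.
"oyozxhoillxs" → "qvjjgmfvxmwm".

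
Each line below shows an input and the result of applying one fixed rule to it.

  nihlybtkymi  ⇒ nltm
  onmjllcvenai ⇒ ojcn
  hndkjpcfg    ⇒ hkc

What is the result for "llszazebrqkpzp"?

Each output is the input with this applied: keep one character in every 3, starting at position 1 (positions 1st, 4th, 7th, ...).
"llszazebrqkpzp" → "lzeqz".

lzeqz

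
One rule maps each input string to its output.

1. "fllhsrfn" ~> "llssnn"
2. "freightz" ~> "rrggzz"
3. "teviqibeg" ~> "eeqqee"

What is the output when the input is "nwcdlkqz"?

Each output is the input with this applied: keep one character in every 3, starting at position 2 (positions 2nd, 5th, 8th, ...), then double every character.
For "nwcdlkqz" the result is "wwllzz".
(Check on "freightz": → "rgz" → "rrggzz" ✓)

wwllzz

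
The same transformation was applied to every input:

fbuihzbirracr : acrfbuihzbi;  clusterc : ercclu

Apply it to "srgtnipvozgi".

zgisrgtnip

The pattern: move the last 3 characters to the front (rotate right by 3), then delete the last 2 characters.
For "srgtnipvozgi", step one produces "zgisrgtnipvo"; step two turns that into "zgisrgtnip".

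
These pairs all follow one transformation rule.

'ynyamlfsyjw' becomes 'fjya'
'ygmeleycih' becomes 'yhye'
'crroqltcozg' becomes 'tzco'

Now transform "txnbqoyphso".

ystb

Each output is the input with this applied: keep one character in every 3, starting at position 1 (positions 1st, 4th, 7th, ...), then move the first 2 characters to the end (rotate left by 2).
On "txnbqoyphso": the first step gives "tbys", and the second then gives "ystb".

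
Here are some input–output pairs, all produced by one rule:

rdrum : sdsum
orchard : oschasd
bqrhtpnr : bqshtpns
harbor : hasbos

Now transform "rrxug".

Looking at the pairs, the operation is to replace every "r" with "s".
On "rrxug" that produces "ssxug".

ssxug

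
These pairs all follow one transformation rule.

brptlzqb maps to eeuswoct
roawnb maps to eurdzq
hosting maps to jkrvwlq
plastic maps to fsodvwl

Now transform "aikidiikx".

Rule — shift every letter 3 places forward in the alphabet (wrapping around), then move the last character to the front.
"aikidiikx" → "adlnlglln".

adlnlglln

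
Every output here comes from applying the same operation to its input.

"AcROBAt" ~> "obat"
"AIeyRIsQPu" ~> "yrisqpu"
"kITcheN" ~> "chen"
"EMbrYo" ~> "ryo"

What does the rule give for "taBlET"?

Each output is the input with this applied: delete the first 3 characters, then convert every letter to lowercase.
On "taBlET": the first step gives "lET", and the second then gives "let".

let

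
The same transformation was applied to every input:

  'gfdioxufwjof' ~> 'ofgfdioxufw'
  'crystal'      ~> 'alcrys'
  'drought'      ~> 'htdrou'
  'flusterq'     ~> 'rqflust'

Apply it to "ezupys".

ysezu

What's happening: move the last 3 characters to the front (rotate right by 3), then delete the first character.
Applying both steps to "ezupys": "pysezu", then "ysezu".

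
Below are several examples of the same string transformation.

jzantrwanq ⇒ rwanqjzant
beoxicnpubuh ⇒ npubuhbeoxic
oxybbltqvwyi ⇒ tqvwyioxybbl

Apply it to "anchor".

horanc

The pattern: swap the front and back halves of the string.
On "anchor" that produces "horanc".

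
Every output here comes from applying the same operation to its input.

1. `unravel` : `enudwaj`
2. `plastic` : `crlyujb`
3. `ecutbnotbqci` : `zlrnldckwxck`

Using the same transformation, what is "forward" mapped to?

jamoxaf

The pattern: shift every letter 9 places forward in the alphabet (wrapping around), then move the last 3 characters to the front (rotate right by 3).
For "forward", step one produces "oxafjam"; step two turns that into "jamoxaf".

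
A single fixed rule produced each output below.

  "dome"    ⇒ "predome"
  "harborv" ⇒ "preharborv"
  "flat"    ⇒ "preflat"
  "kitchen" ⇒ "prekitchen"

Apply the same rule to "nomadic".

The rule is to prepend "pre".
Doing the same to "nomadic": "prenomadic".

prenomadic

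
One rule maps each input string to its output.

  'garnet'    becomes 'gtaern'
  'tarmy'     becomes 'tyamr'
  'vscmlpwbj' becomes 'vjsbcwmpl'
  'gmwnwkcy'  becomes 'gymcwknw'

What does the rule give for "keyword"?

The transformation: take characters alternately from the front and the back (1st, last, 2nd, 2nd-last, ...).
On "keyword" that produces "kderyow".

kderyow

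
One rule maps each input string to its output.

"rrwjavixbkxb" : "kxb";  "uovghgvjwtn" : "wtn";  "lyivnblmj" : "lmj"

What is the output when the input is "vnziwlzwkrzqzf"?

qzf

Rule — keep only the last 3 characters.
So "vnziwlzwkrzqzf" becomes "qzf".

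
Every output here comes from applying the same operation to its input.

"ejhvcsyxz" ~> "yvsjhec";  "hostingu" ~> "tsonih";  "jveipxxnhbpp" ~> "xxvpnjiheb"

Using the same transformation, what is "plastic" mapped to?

tspla

Looking at the pairs, the operation is to delete the last 2 characters, then sort the characters into reverse alphabetical order.
Doing the same to "plastic": "tspla".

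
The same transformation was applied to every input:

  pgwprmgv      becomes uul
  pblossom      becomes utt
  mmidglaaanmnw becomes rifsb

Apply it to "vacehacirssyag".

ajhxf

The pattern: keep one character in every 3, starting at position 1 (positions 1st, 4th, 7th, ...), then shift every letter 5 places forward in the alphabet (wrapping around).
For "vacehacirssyag" the result is "ajhxf".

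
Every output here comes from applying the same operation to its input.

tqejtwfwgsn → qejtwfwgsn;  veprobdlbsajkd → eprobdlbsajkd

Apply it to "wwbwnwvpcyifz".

Each output is the input with this applied: delete the first character.
Doing the same to "wwbwnwvpcyifz": "wbwnwvpcyifz".

wbwnwvpcyifz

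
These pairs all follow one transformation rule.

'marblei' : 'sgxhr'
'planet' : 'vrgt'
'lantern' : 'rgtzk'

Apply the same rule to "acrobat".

In each case the input is transformed by: shift every letter 6 places forward in the alphabet (wrapping around), then delete the last 2 characters.
Starting from "acrobat": after the first operation, "gixuhgz"; after the second, "gixuh".

gixuh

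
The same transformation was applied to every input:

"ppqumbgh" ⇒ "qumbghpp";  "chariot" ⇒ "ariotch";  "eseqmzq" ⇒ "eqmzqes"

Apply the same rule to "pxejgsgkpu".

ejgsgkpupx

The transformation: move the first 2 characters to the end (rotate left by 2).
"pxejgsgkpu" → "ejgsgkpupx".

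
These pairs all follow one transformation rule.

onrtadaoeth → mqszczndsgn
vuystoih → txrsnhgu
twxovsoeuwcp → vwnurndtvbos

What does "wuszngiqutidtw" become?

What's happening: move the first character to the end, then shift every letter 1 place backward in the alphabet (wrapping around).
So "wuszngiqutidtw" becomes "trymfhptshcsvv".

trymfhptshcsvv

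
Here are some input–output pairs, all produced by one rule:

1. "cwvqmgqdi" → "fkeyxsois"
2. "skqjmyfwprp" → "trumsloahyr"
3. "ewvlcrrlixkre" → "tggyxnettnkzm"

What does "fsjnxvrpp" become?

rrhulpzxt

Rule — move the last 2 characters to the front (rotate right by 2), then shift every letter 2 places forward in the alphabet (wrapping around).
"fsjnxvrpp" → "rrhulpzxt".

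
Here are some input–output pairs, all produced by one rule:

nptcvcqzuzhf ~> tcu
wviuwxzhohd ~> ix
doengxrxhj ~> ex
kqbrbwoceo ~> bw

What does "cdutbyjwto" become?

uy

The rule is to delete the last 3 characters, then keep one character in every 3, starting at position 3 (positions 3rd, 6th, 9th, ...).
Doing the same to "cdutbyjwto": "uy".
(Check on "doengxrxhj": → "doengxr" → "ex" ✓)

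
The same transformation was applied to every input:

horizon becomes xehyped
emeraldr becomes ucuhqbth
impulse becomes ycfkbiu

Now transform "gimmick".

wyccysa

What's happening: shift every letter 10 places backward in the alphabet (wrapping around).
"gimmick" → "wyccysa".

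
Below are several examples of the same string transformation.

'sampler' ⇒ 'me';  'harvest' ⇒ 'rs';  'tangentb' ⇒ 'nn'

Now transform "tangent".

nn

The transformation: keep one character in every 3, starting at position 3 (positions 3rd, 6th, 9th, ...).
So "tangent" becomes "nn".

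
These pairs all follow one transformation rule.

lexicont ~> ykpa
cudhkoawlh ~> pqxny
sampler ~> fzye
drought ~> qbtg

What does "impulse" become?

The pattern: shift every letter 13 places forward in the alphabet (wrapping around) — i.e. ROT13, then keep every other character starting from the first (positions 1st, 3rd, 5th, ...).
"impulse" → "vzchyfr" → "vcyr".
(Check on "drought": → "qebhtug" → "qbtg" ✓)

vcyr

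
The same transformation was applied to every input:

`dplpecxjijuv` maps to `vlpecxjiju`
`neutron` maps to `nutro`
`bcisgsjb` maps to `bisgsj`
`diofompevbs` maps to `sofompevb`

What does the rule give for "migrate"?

The pattern: delete the first 2 characters, then move the last character to the front.
Starting from "migrate": after the first operation, "grate"; after the second, "egrat".
(Check on "bcisgsjb": → "isgsjb" → "bisgsj" ✓)

egrat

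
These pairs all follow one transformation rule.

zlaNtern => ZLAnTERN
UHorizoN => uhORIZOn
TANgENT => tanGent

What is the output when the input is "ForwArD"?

The rule is to flip the case of every letter.
For "ForwArD" the result is "fORWaRd".

fORWaRd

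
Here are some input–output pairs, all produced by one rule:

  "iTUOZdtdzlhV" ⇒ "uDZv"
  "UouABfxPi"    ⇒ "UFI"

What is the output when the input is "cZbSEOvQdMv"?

The transformation: flip the case of every letter, then keep one character in every 3, starting at position 3 (positions 3rd, 6th, 9th, ...).
On "cZbSEOvQdMv": the first step gives "CzBseoVqDmV", and the second then gives "BoD".

BoD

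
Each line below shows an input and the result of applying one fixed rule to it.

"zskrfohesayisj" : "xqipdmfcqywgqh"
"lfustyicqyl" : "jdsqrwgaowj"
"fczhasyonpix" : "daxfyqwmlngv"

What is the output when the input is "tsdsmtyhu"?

The pattern: shift every letter 2 places backward in the alphabet (wrapping around).
Applying that to "tsdsmtyhu" gives "rqbqkrwfs".

rqbqkrwfs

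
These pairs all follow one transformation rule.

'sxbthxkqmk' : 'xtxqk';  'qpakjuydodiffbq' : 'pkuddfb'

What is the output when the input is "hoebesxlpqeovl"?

obslqol

In each case the input is transformed by: keep every other character starting from the second (positions 2nd, 4th, 6th, ...).
Applying that to "hoebesxlpqeovl" gives "obslqol".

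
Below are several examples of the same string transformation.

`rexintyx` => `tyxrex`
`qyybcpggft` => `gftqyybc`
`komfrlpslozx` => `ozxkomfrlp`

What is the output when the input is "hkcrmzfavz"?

Looking at the pairs, the operation is to move the last 3 characters to the front (rotate right by 3), then delete the last 2 characters.
Working it through for "hkcrmzfavz": intermediate "avzhkcrmzf", final "avzhkcrm".

avzhkcrm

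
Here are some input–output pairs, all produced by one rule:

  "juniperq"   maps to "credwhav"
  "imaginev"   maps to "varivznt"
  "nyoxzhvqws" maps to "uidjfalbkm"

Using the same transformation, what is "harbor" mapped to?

The rule is to shift every letter 13 places forward in the alphabet (wrapping around) — i.e. ROT13, then swap the front and back halves of the string.
"harbor" → "uneobe" → "obeune".

obeune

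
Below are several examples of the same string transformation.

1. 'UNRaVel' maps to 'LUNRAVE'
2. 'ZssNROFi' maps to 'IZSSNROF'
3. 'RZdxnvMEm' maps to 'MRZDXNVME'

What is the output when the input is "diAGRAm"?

What's happening: move the last character to the front, then convert every letter to uppercase.
On "diAGRAm": the first step gives "mdiAGRA", and the second then gives "MDIAGRA".
(Check on "RZdxnvMEm": → "mRZdxnvME" → "MRZDXNVME" ✓)

MDIAGRA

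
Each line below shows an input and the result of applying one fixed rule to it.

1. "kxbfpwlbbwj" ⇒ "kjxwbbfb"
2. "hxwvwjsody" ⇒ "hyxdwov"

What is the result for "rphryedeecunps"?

Looking at the pairs, the operation is to take characters alternately from the front and the back (1st, last, 2nd, 2nd-last, ...), then delete the last 3 characters.
On "rphryedeecunps": the first step gives "rspphnruyceede", and the second then gives "rspphnruyce".

rspphnruyce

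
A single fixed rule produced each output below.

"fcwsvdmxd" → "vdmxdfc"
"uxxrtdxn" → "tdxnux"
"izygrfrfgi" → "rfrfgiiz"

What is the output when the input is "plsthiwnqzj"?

hiwnqzjpl

Each output is the input with this applied: move the first 2 characters to the end (rotate left by 2), then delete the first 2 characters.
Applying both steps to "plsthiwnqzj": "sthiwnqzjpl", then "hiwnqzjpl".
(Check on "izygrfrfgi": → "ygrfrfgiiz" → "rfrfgiiz" ✓)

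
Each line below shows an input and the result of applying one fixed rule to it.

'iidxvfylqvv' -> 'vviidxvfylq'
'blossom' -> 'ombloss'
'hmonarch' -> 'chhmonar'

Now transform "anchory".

ryancho

The rule is to move the last 2 characters to the front (rotate right by 2).
For "anchory" the result is "ryancho".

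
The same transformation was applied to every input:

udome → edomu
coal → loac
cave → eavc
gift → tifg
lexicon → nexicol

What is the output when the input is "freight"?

What's happening: swap the first and last characters.
For "freight" the result is "treighf".

treighf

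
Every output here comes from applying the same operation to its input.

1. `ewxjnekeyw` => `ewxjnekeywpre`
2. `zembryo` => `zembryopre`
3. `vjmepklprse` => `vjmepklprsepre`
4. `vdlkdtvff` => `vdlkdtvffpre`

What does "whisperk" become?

What's happening: append "pre".
For "whisperk" the result is "whisperkpre".

whisperkpre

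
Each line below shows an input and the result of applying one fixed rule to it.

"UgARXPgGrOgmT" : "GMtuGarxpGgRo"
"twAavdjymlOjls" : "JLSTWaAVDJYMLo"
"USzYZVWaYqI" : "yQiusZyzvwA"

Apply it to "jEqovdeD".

DEdJeQOV

In each case the input is transformed by: move the last 3 characters to the front (rotate right by 3), then flip the case of every letter.
"jEqovdeD" → "deDjEqov" → "DEdJeQOV".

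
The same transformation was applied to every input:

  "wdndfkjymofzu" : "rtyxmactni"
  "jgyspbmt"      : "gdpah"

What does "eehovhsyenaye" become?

cjvgmsboms

Rule — shift every letter 12 places backward in the alphabet (wrapping around), then delete the first 3 characters.
Applying both steps to "eehovhsyenaye": "ssvcjvgmsboms", then "cjvgmsboms".
(Check on "wdndfkjymofzu": → "krbrtyxmactni" → "rtyxmactni" ✓)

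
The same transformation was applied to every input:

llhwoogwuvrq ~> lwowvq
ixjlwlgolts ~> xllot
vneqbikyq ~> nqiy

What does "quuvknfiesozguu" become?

In each case the input is transformed by: keep every other character starting from the second (positions 2nd, 4th, 6th, ...).
"quuvknfiesozguu" → "uvniszu".

uvniszu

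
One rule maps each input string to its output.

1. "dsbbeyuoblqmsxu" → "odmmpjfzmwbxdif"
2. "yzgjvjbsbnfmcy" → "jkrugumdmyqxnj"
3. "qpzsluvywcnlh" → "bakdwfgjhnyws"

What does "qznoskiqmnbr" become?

Rule — shift every letter 11 places forward in the alphabet (wrapping around).
Applying that to "qznoskiqmnbr" gives "bkyzdvtbxymc".

bkyzdvtbxymc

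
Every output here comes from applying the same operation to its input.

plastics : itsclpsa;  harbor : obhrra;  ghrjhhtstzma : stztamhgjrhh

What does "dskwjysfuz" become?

syufdzksjw

Rule — swap the front and back halves of the string, then swap each adjacent pair of characters (1↔2, 3↔4, ...).
So "dskwjysfuz" becomes "syufdzksjw".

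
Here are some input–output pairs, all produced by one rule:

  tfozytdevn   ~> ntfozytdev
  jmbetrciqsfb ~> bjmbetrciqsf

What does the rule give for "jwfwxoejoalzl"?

ljwfwxoejoalz

The transformation: move the last character to the front.
So "jwfwxoejoalzl" becomes "ljwfwxoejoalz".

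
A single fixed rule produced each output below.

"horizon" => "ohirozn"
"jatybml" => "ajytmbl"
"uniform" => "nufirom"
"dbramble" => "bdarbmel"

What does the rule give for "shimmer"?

Looking at the pairs, the operation is to swap each adjacent pair of characters (1↔2, 3↔4, ...).
"shimmer" → "hsmiemr".

hsmiemr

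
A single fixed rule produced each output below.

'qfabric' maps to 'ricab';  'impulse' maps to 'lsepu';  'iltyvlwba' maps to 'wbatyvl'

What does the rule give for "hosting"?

What's happening: delete the first 2 characters, then move the last 3 characters to the front (rotate right by 3).
On "hosting": the first step gives "sting", and the second then gives "ingst".

ingst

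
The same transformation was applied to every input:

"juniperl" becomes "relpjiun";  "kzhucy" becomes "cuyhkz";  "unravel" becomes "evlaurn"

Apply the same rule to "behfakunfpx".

Looking at the pairs, the operation is to move the last 2 characters to the front (rotate right by 2), then take characters alternately from the front and the back (1st, last, 2nd, 2nd-last, ...).
For "behfakunfpx", step one produces "pxbehfakunf"; step two turns that into "pfxnbuekhaf".

pfxnbuekhaf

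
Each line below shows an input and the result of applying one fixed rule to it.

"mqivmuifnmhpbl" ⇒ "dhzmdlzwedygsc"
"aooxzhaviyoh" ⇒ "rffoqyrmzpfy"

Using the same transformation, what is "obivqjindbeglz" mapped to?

fszmhazeusvxcq

In each case the input is transformed by: shift every letter 9 places backward in the alphabet (wrapping around).
So "obivqjindbeglz" becomes "fszmhazeusvxcq".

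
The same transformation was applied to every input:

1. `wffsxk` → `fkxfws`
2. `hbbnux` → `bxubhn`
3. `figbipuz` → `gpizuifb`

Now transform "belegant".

lagtnebe

The pattern: swap each adjacent pair of characters (1↔2, 3↔4, ...), then move the first 3 characters to the end (rotate left by 3).
On "belegant": the first step gives "ebelagtn", and the second then gives "lagtnebe".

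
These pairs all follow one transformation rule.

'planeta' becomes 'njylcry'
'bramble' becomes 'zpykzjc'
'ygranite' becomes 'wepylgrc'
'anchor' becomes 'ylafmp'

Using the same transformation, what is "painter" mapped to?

The transformation: shift every letter 2 places backward in the alphabet (wrapping around).
For "painter" the result is "nyglrcp".

nyglrcp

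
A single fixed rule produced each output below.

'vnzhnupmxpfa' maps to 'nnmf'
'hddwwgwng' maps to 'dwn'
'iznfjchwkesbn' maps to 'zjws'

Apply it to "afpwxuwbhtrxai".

The rule is to keep one character in every 3, starting at position 2 (positions 2nd, 5th, 8th, ...).
For "afpwxuwbhtrxai" the result is "fxbri".

fxbri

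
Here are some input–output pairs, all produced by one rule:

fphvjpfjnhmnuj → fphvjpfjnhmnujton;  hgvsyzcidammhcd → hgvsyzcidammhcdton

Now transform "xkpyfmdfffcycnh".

xkpyfmdfffcycnhton

The pattern: append "ton".
"xkpyfmdfffcycnh" → "xkpyfmdfffcycnhton".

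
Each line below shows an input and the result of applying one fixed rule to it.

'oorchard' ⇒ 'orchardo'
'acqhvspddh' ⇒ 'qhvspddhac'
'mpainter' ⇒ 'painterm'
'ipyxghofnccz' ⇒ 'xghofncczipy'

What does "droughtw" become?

roughtwd

What's happening: swap the front and back halves of the string, then move the last 3 characters to the front (rotate right by 3).
Starting from "droughtw": after the first operation, "ghtwdrou"; after the second, "roughtwd".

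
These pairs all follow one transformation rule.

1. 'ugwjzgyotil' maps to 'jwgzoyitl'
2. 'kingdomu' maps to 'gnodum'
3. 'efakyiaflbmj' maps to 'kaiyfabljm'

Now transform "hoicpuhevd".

ciupehdv

What's happening: delete the first 2 characters, then swap each adjacent pair of characters (1↔2, 3↔4, ...).
Working it through for "hoicpuhevd": intermediate "icpuhevd", final "ciupehdv".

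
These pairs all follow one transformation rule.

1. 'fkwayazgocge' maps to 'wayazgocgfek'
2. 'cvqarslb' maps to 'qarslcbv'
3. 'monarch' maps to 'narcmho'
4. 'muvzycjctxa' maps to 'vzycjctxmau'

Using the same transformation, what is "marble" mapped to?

rblmea

The rule is to swap the first and last characters, then move the first 2 characters to the end (rotate left by 2).
"marble" → "earblm" → "rblmea".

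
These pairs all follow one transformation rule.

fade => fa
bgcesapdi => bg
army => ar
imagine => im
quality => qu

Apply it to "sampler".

sa

Each output is the input with this applied: keep only the first 2 characters.
"sampler" → "sa".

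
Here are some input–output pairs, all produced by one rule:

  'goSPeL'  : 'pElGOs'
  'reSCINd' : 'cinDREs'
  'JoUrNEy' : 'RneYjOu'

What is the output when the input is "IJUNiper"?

nIPERiju

Looking at the pairs, the operation is to flip the case of every letter, then move the first 3 characters to the end (rotate left by 3).
"IJUNiper" → "ijunIPER" → "nIPERiju".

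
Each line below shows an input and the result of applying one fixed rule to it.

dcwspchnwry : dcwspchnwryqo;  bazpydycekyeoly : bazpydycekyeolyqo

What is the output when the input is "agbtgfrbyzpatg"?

In each case the input is transformed by: append "qo".
On "agbtgfrbyzpatg" that produces "agbtgfrbyzpatgqo".

agbtgfrbyzpatgqo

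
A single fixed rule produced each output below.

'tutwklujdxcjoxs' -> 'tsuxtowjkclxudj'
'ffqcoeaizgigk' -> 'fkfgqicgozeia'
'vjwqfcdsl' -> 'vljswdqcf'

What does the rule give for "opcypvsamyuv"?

The pattern: take characters alternately from the front and the back (1st, last, 2nd, 2nd-last, ...).
On "opcypvsamyuv" that produces "ovpucyympavs".

ovpucyympavs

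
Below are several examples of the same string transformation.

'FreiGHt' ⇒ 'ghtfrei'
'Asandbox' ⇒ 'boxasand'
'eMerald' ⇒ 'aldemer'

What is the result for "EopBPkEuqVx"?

The rule is to move the last 3 characters to the front (rotate right by 3), then convert every letter to lowercase.
Working it through for "EopBPkEuqVx": intermediate "qVxEopBPkEu", final "qvxeopbpkeu".

qvxeopbpkeu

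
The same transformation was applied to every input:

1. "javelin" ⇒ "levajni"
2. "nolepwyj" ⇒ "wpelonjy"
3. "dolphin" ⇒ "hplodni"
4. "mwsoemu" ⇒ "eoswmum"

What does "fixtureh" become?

In each case the input is transformed by: reverse the string, then move the first 2 characters to the end (rotate left by 2).
Working it through for "fixtureh": intermediate "herutxif", final "rutxifhe".
(Check on "javelin": → "nilevaj" → "levajni" ✓)

rutxifhe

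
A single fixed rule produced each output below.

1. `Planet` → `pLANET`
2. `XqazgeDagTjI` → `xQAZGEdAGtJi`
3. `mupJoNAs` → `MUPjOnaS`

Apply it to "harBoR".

The rule is to flip the case of every letter.
Doing the same to "harBoR": "HARbOr".

HARbOr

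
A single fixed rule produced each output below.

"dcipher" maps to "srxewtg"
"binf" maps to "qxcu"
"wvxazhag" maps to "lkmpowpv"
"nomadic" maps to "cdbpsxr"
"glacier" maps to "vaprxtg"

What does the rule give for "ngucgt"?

cvjrvi

Each output is the input with this applied: shift every letter 11 places backward in the alphabet (wrapping around).
So "ngucgt" becomes "cvjrvi".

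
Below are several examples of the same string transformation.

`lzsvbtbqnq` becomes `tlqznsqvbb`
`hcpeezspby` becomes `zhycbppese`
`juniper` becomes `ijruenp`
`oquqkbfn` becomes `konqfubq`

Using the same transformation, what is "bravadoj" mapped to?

The pattern: take characters alternately from the front and the back (1st, last, 2nd, 2nd-last, ...), then move the last character to the front.
Applying both steps to "bravadoj": "bjroadva", then "abjroadv".

abjroadv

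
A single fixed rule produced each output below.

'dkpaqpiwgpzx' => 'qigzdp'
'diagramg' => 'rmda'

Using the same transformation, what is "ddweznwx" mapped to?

What's happening: move the first 3 characters to the end (rotate left by 3), then keep every other character starting from the second (positions 2nd, 4th, 6th, ...).
Working it through for "ddweznwx": intermediate "eznwxddw", final "zwdw".

zwdw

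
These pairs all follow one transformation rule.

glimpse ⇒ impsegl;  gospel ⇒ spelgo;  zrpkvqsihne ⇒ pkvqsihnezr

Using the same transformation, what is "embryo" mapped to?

Looking at the pairs, the operation is to move the first 2 characters to the end (rotate left by 2).
"embryo" → "bryoem".

bryoem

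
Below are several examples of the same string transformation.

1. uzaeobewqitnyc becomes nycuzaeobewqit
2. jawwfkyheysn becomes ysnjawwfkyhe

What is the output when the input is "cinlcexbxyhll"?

Rule — move the last 3 characters to the front (rotate right by 3).
"cinlcexbxyhll" → "hllcinlcexbxy".

hllcinlcexbxy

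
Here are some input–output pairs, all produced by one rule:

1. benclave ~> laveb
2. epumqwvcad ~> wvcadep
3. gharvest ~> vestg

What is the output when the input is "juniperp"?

In each case the input is transformed by: swap the front and back halves of the string, then delete the last 3 characters.
Applying both steps to "juniperp": "perpjuni", then "perpj".

perpj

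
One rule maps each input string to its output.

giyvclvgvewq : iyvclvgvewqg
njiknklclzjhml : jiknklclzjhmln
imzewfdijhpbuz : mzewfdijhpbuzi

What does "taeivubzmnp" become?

aeivubzmnpt

Looking at the pairs, the operation is to move the first character to the end.
Doing the same to "taeivubzmnp": "aeivubzmnpt".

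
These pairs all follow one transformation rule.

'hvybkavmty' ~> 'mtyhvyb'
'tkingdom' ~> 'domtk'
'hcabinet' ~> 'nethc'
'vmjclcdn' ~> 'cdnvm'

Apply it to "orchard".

The rule is to move the last 3 characters to the front (rotate right by 3), then delete the last 3 characters.
"orchard" → "ardorch" → "ardo".

ardo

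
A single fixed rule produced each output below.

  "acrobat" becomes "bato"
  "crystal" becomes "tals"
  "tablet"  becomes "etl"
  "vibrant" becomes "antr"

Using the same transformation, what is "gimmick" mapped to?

ickm

In each case the input is transformed by: delete the first 3 characters, then move the first character to the end.
On "gimmick": the first step gives "mick", and the second then gives "ickm".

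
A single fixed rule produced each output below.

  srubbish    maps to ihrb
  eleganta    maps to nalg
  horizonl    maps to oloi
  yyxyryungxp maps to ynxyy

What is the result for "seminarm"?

In each case the input is transformed by: keep every other character starting from the second (positions 2nd, 4th, 6th, ...), then move the first 2 characters to the end (rotate left by 2).
Applying both steps to "seminarm": "eiam", then "amei".

amei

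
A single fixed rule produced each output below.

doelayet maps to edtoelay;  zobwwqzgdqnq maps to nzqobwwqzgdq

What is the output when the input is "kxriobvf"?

What's happening: swap the first and last characters, then move the last 2 characters to the front (rotate right by 2).
On "kxriobvf": the first step gives "fxriobvk", and the second then gives "vkfxriob".

vkfxriob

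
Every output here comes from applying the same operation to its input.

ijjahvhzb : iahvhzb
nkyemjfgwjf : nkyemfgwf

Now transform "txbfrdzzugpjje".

What's happening: remove every "j".
Doing the same to "txbfrdzzugpjje": "txbfrdzzugpe".

txbfrdzzugpe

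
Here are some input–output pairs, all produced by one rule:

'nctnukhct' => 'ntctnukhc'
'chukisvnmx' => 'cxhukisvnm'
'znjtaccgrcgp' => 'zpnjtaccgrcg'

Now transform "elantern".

enlanter

The rule is to swap the first and last characters, then move the last character to the front.
Working it through for "elantern": intermediate "nlantere", final "enlanter".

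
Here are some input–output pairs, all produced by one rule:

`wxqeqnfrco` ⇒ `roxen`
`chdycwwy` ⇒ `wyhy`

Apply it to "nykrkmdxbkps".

The rule is to move the last 3 characters to the front (rotate right by 3), then keep every other character starting from the first (positions 1st, 3rd, 5th, ...).
Working it through for "nykrkmdxbkps": intermediate "kpsnykrkmdxb", final "ksyrmx".

ksyrmx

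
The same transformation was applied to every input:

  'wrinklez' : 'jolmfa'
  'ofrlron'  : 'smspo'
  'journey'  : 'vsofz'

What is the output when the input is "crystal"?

ztubm

Each output is the input with this applied: shift every letter 1 place forward in the alphabet (wrapping around), then delete the first 2 characters.
So "crystal" becomes "ztubm".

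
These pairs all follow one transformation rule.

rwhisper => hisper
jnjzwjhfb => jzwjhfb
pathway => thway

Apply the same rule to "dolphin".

lphin

Rule — delete the first 2 characters.
"dolphin" → "lphin".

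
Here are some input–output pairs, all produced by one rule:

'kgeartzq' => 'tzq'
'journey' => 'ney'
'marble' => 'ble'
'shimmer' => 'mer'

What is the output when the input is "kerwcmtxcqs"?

The transformation: keep only the last 3 characters.
So "kerwcmtxcqs" becomes "cqs".

cqs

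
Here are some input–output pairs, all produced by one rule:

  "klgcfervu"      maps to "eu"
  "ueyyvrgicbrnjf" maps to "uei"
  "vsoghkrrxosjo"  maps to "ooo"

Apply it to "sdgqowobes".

In each case the input is transformed by: keep only the vowels.
Applying that to "sdgqowobes" gives "ooe".

ooe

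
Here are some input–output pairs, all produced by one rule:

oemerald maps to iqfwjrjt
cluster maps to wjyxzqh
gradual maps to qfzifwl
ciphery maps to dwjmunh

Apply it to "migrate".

jyfwlnr

The transformation: reverse the string, then shift every letter 5 places forward in the alphabet (wrapping around).
Applying both steps to "migrate": "etargim", then "jyfwlnr".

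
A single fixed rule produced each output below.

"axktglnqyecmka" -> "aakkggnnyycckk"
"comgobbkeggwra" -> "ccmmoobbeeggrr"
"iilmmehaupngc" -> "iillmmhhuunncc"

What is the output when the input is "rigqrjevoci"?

What's happening: keep every other character starting from the first (positions 1st, 3rd, 5th, ...), then double every character.
Working it through for "rigqrjevoci": intermediate "rgreoi", final "rrggrreeooii".

rrggrreeooii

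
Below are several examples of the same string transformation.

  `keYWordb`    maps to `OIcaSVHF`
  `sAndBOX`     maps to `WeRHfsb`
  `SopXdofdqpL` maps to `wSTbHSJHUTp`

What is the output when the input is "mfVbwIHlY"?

Looking at the pairs, the operation is to flip the case of every letter, then shift every letter 4 places forward in the alphabet (wrapping around).
Working it through for "mfVbwIHlY": intermediate "MFvBWihLy", final "QJzFAmlPc".

QJzFAmlPc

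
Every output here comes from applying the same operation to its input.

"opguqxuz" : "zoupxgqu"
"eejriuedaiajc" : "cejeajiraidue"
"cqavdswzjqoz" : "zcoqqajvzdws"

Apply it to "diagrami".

The pattern: reverse the string, then take characters alternately from the front and the back (1st, last, 2nd, 2nd-last, ...).
"diagrami" → "imargaid" → "idmiaarg".

idmiaarg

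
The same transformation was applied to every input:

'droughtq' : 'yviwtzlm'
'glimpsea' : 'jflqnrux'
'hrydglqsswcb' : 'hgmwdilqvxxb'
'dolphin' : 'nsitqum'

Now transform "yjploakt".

What's happening: shift every letter 5 places forward in the alphabet (wrapping around), then move the last 2 characters to the front (rotate right by 2).
Working it through for "yjploakt": intermediate "douqtfpy", final "pydouqtf".

pydouqtf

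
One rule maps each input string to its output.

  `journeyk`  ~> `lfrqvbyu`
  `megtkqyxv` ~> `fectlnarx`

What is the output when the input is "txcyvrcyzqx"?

gxeaejfcyjf

The rule is to shift every letter 7 places forward in the alphabet (wrapping around), then move the last 3 characters to the front (rotate right by 3).
Working it through for "txcyvrcyzqx": intermediate "aejfcyjfgxe", final "gxeaejfcyjf".
(Check on "journeyk": → "qvbyulfr" → "lfrqvbyu" ✓)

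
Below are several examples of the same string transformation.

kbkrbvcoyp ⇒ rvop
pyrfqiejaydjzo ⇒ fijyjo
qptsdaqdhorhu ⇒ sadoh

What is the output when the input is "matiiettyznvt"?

ietzv

In each case the input is transformed by: delete the first 2 characters, then keep every other character starting from the second (positions 2nd, 4th, 6th, ...).
"matiiettyznvt" → "tiiettyznvt" → "ietzv".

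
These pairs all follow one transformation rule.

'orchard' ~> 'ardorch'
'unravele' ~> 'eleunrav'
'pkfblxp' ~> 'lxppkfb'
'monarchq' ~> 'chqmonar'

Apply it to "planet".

In each case the input is transformed by: move the last 3 characters to the front (rotate right by 3).
For "planet" the result is "netpla".

netpla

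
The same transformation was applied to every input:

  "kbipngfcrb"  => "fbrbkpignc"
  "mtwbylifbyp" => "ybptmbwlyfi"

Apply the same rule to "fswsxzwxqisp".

The pattern: swap each adjacent pair of characters (1↔2, 3↔4, ...), then move the last 3 characters to the front (rotate right by 3).
Applying both steps to "fswsxzwxqisp": "sfswzxxwiqps", then "qpssfswzxxwi".

qpssfswzxxwi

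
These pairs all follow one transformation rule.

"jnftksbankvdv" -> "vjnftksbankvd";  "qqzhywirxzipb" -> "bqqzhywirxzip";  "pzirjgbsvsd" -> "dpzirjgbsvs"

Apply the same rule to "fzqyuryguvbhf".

ffzqyuryguvbh

Each output is the input with this applied: move the last character to the front.
So "fzqyuryguvbhf" becomes "ffzqyuryguvbh".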